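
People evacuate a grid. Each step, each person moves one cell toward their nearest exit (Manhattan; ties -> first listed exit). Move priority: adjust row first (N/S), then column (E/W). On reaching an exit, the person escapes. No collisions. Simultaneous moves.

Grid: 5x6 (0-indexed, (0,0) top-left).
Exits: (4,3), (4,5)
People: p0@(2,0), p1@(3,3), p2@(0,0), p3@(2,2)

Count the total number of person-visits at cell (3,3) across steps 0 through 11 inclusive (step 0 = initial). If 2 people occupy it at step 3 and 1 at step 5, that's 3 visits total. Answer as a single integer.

Step 0: p0@(2,0) p1@(3,3) p2@(0,0) p3@(2,2) -> at (3,3): 1 [p1], cum=1
Step 1: p0@(3,0) p1@ESC p2@(1,0) p3@(3,2) -> at (3,3): 0 [-], cum=1
Step 2: p0@(4,0) p1@ESC p2@(2,0) p3@(4,2) -> at (3,3): 0 [-], cum=1
Step 3: p0@(4,1) p1@ESC p2@(3,0) p3@ESC -> at (3,3): 0 [-], cum=1
Step 4: p0@(4,2) p1@ESC p2@(4,0) p3@ESC -> at (3,3): 0 [-], cum=1
Step 5: p0@ESC p1@ESC p2@(4,1) p3@ESC -> at (3,3): 0 [-], cum=1
Step 6: p0@ESC p1@ESC p2@(4,2) p3@ESC -> at (3,3): 0 [-], cum=1
Step 7: p0@ESC p1@ESC p2@ESC p3@ESC -> at (3,3): 0 [-], cum=1
Total visits = 1

Answer: 1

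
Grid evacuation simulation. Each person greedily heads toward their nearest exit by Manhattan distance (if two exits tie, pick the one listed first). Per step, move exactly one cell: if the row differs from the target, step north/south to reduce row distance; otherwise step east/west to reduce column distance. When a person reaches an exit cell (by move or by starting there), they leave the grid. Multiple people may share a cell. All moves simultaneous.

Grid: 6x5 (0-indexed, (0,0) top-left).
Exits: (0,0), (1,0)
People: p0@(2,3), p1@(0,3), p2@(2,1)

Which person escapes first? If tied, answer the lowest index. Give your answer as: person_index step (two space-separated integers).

Step 1: p0:(2,3)->(1,3) | p1:(0,3)->(0,2) | p2:(2,1)->(1,1)
Step 2: p0:(1,3)->(1,2) | p1:(0,2)->(0,1) | p2:(1,1)->(1,0)->EXIT
Step 3: p0:(1,2)->(1,1) | p1:(0,1)->(0,0)->EXIT | p2:escaped
Step 4: p0:(1,1)->(1,0)->EXIT | p1:escaped | p2:escaped
Exit steps: [4, 3, 2]
First to escape: p2 at step 2

Answer: 2 2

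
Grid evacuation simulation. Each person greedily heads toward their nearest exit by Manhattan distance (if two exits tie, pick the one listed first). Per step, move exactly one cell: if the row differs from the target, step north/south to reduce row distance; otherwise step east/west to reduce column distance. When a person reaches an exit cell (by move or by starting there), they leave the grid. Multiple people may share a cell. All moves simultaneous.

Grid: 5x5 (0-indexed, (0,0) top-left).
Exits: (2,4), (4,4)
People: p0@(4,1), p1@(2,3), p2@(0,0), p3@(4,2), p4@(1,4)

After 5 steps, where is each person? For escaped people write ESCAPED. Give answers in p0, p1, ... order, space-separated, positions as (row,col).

Step 1: p0:(4,1)->(4,2) | p1:(2,3)->(2,4)->EXIT | p2:(0,0)->(1,0) | p3:(4,2)->(4,3) | p4:(1,4)->(2,4)->EXIT
Step 2: p0:(4,2)->(4,3) | p1:escaped | p2:(1,0)->(2,0) | p3:(4,3)->(4,4)->EXIT | p4:escaped
Step 3: p0:(4,3)->(4,4)->EXIT | p1:escaped | p2:(2,0)->(2,1) | p3:escaped | p4:escaped
Step 4: p0:escaped | p1:escaped | p2:(2,1)->(2,2) | p3:escaped | p4:escaped
Step 5: p0:escaped | p1:escaped | p2:(2,2)->(2,3) | p3:escaped | p4:escaped

ESCAPED ESCAPED (2,3) ESCAPED ESCAPED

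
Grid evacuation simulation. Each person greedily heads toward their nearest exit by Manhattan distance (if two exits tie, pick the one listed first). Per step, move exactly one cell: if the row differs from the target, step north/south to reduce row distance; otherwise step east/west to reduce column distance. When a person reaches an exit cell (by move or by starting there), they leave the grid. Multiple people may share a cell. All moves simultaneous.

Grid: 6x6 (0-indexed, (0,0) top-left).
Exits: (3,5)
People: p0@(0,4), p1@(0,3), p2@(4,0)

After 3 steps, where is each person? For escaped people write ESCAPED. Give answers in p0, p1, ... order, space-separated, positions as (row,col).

Step 1: p0:(0,4)->(1,4) | p1:(0,3)->(1,3) | p2:(4,0)->(3,0)
Step 2: p0:(1,4)->(2,4) | p1:(1,3)->(2,3) | p2:(3,0)->(3,1)
Step 3: p0:(2,4)->(3,4) | p1:(2,3)->(3,3) | p2:(3,1)->(3,2)

(3,4) (3,3) (3,2)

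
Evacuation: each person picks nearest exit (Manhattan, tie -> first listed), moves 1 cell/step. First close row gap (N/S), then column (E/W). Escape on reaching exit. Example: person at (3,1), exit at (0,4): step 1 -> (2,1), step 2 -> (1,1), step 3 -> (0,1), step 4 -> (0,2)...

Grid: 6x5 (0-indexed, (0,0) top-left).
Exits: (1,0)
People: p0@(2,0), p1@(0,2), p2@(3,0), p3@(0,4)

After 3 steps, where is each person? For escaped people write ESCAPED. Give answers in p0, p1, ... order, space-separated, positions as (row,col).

Step 1: p0:(2,0)->(1,0)->EXIT | p1:(0,2)->(1,2) | p2:(3,0)->(2,0) | p3:(0,4)->(1,4)
Step 2: p0:escaped | p1:(1,2)->(1,1) | p2:(2,0)->(1,0)->EXIT | p3:(1,4)->(1,3)
Step 3: p0:escaped | p1:(1,1)->(1,0)->EXIT | p2:escaped | p3:(1,3)->(1,2)

ESCAPED ESCAPED ESCAPED (1,2)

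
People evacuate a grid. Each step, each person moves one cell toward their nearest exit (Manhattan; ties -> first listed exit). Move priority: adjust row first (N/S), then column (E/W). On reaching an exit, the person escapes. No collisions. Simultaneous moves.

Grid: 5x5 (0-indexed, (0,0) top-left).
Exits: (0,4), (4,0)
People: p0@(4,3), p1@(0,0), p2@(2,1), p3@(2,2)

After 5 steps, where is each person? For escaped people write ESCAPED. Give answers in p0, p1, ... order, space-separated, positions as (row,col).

Step 1: p0:(4,3)->(4,2) | p1:(0,0)->(0,1) | p2:(2,1)->(3,1) | p3:(2,2)->(1,2)
Step 2: p0:(4,2)->(4,1) | p1:(0,1)->(0,2) | p2:(3,1)->(4,1) | p3:(1,2)->(0,2)
Step 3: p0:(4,1)->(4,0)->EXIT | p1:(0,2)->(0,3) | p2:(4,1)->(4,0)->EXIT | p3:(0,2)->(0,3)
Step 4: p0:escaped | p1:(0,3)->(0,4)->EXIT | p2:escaped | p3:(0,3)->(0,4)->EXIT

ESCAPED ESCAPED ESCAPED ESCAPED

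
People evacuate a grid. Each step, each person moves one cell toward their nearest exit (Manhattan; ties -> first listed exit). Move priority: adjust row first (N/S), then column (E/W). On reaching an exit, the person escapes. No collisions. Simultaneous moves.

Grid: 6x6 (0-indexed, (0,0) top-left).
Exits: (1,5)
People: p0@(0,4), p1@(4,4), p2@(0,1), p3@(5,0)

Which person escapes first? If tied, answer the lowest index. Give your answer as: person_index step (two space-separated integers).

Answer: 0 2

Derivation:
Step 1: p0:(0,4)->(1,4) | p1:(4,4)->(3,4) | p2:(0,1)->(1,1) | p3:(5,0)->(4,0)
Step 2: p0:(1,4)->(1,5)->EXIT | p1:(3,4)->(2,4) | p2:(1,1)->(1,2) | p3:(4,0)->(3,0)
Step 3: p0:escaped | p1:(2,4)->(1,4) | p2:(1,2)->(1,3) | p3:(3,0)->(2,0)
Step 4: p0:escaped | p1:(1,4)->(1,5)->EXIT | p2:(1,3)->(1,4) | p3:(2,0)->(1,0)
Step 5: p0:escaped | p1:escaped | p2:(1,4)->(1,5)->EXIT | p3:(1,0)->(1,1)
Step 6: p0:escaped | p1:escaped | p2:escaped | p3:(1,1)->(1,2)
Step 7: p0:escaped | p1:escaped | p2:escaped | p3:(1,2)->(1,3)
Step 8: p0:escaped | p1:escaped | p2:escaped | p3:(1,3)->(1,4)
Step 9: p0:escaped | p1:escaped | p2:escaped | p3:(1,4)->(1,5)->EXIT
Exit steps: [2, 4, 5, 9]
First to escape: p0 at step 2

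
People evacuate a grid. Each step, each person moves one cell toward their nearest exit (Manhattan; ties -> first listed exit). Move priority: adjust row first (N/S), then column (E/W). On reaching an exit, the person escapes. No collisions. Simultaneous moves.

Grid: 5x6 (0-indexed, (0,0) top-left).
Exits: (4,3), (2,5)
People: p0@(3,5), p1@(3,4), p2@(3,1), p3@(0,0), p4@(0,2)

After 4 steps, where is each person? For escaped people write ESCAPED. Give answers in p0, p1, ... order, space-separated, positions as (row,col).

Step 1: p0:(3,5)->(2,5)->EXIT | p1:(3,4)->(4,4) | p2:(3,1)->(4,1) | p3:(0,0)->(1,0) | p4:(0,2)->(1,2)
Step 2: p0:escaped | p1:(4,4)->(4,3)->EXIT | p2:(4,1)->(4,2) | p3:(1,0)->(2,0) | p4:(1,2)->(2,2)
Step 3: p0:escaped | p1:escaped | p2:(4,2)->(4,3)->EXIT | p3:(2,0)->(3,0) | p4:(2,2)->(3,2)
Step 4: p0:escaped | p1:escaped | p2:escaped | p3:(3,0)->(4,0) | p4:(3,2)->(4,2)

ESCAPED ESCAPED ESCAPED (4,0) (4,2)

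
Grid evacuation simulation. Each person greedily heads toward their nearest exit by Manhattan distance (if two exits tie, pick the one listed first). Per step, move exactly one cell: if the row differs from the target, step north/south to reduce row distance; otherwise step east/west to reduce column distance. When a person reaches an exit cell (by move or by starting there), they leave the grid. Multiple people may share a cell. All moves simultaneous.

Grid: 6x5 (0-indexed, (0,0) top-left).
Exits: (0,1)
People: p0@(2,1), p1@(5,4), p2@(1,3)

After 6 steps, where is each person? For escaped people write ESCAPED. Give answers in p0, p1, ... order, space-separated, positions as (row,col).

Step 1: p0:(2,1)->(1,1) | p1:(5,4)->(4,4) | p2:(1,3)->(0,3)
Step 2: p0:(1,1)->(0,1)->EXIT | p1:(4,4)->(3,4) | p2:(0,3)->(0,2)
Step 3: p0:escaped | p1:(3,4)->(2,4) | p2:(0,2)->(0,1)->EXIT
Step 4: p0:escaped | p1:(2,4)->(1,4) | p2:escaped
Step 5: p0:escaped | p1:(1,4)->(0,4) | p2:escaped
Step 6: p0:escaped | p1:(0,4)->(0,3) | p2:escaped

ESCAPED (0,3) ESCAPED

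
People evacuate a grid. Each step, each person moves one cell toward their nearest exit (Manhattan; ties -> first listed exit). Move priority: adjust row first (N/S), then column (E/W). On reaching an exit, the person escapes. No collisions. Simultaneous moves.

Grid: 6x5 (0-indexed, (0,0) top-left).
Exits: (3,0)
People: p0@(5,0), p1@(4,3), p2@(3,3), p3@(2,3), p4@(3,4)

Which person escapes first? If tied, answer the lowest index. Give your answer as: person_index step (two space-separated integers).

Answer: 0 2

Derivation:
Step 1: p0:(5,0)->(4,0) | p1:(4,3)->(3,3) | p2:(3,3)->(3,2) | p3:(2,3)->(3,3) | p4:(3,4)->(3,3)
Step 2: p0:(4,0)->(3,0)->EXIT | p1:(3,3)->(3,2) | p2:(3,2)->(3,1) | p3:(3,3)->(3,2) | p4:(3,3)->(3,2)
Step 3: p0:escaped | p1:(3,2)->(3,1) | p2:(3,1)->(3,0)->EXIT | p3:(3,2)->(3,1) | p4:(3,2)->(3,1)
Step 4: p0:escaped | p1:(3,1)->(3,0)->EXIT | p2:escaped | p3:(3,1)->(3,0)->EXIT | p4:(3,1)->(3,0)->EXIT
Exit steps: [2, 4, 3, 4, 4]
First to escape: p0 at step 2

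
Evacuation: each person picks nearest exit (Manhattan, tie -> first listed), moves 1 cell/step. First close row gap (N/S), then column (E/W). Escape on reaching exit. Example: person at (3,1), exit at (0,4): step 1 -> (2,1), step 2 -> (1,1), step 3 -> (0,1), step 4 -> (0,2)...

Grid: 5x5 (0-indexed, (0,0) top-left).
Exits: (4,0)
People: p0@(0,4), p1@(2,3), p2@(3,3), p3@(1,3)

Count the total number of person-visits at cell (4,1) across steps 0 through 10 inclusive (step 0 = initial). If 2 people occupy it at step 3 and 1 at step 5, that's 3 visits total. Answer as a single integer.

Answer: 4

Derivation:
Step 0: p0@(0,4) p1@(2,3) p2@(3,3) p3@(1,3) -> at (4,1): 0 [-], cum=0
Step 1: p0@(1,4) p1@(3,3) p2@(4,3) p3@(2,3) -> at (4,1): 0 [-], cum=0
Step 2: p0@(2,4) p1@(4,3) p2@(4,2) p3@(3,3) -> at (4,1): 0 [-], cum=0
Step 3: p0@(3,4) p1@(4,2) p2@(4,1) p3@(4,3) -> at (4,1): 1 [p2], cum=1
Step 4: p0@(4,4) p1@(4,1) p2@ESC p3@(4,2) -> at (4,1): 1 [p1], cum=2
Step 5: p0@(4,3) p1@ESC p2@ESC p3@(4,1) -> at (4,1): 1 [p3], cum=3
Step 6: p0@(4,2) p1@ESC p2@ESC p3@ESC -> at (4,1): 0 [-], cum=3
Step 7: p0@(4,1) p1@ESC p2@ESC p3@ESC -> at (4,1): 1 [p0], cum=4
Step 8: p0@ESC p1@ESC p2@ESC p3@ESC -> at (4,1): 0 [-], cum=4
Total visits = 4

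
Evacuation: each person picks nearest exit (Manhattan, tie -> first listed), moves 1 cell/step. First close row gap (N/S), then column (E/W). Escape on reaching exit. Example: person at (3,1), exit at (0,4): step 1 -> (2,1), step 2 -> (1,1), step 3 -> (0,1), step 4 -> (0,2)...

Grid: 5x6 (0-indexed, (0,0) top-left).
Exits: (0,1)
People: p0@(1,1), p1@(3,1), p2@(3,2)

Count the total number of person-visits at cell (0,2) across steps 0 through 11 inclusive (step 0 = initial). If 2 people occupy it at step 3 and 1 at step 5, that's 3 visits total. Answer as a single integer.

Answer: 1

Derivation:
Step 0: p0@(1,1) p1@(3,1) p2@(3,2) -> at (0,2): 0 [-], cum=0
Step 1: p0@ESC p1@(2,1) p2@(2,2) -> at (0,2): 0 [-], cum=0
Step 2: p0@ESC p1@(1,1) p2@(1,2) -> at (0,2): 0 [-], cum=0
Step 3: p0@ESC p1@ESC p2@(0,2) -> at (0,2): 1 [p2], cum=1
Step 4: p0@ESC p1@ESC p2@ESC -> at (0,2): 0 [-], cum=1
Total visits = 1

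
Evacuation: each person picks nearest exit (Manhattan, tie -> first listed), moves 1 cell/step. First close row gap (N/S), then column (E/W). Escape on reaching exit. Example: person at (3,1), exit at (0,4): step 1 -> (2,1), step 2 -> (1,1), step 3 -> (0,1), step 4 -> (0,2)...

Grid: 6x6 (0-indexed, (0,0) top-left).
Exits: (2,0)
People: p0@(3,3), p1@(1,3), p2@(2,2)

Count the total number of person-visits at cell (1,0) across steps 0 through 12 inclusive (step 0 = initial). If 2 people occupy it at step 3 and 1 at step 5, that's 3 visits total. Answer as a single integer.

Step 0: p0@(3,3) p1@(1,3) p2@(2,2) -> at (1,0): 0 [-], cum=0
Step 1: p0@(2,3) p1@(2,3) p2@(2,1) -> at (1,0): 0 [-], cum=0
Step 2: p0@(2,2) p1@(2,2) p2@ESC -> at (1,0): 0 [-], cum=0
Step 3: p0@(2,1) p1@(2,1) p2@ESC -> at (1,0): 0 [-], cum=0
Step 4: p0@ESC p1@ESC p2@ESC -> at (1,0): 0 [-], cum=0
Total visits = 0

Answer: 0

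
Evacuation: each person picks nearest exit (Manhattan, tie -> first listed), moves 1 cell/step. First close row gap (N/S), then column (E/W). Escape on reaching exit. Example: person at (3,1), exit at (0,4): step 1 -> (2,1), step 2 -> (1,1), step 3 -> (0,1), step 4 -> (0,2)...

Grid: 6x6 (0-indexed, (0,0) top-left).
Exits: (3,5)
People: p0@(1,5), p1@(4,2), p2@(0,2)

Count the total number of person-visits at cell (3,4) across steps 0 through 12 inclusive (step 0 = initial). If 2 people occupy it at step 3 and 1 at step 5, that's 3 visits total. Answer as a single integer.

Step 0: p0@(1,5) p1@(4,2) p2@(0,2) -> at (3,4): 0 [-], cum=0
Step 1: p0@(2,5) p1@(3,2) p2@(1,2) -> at (3,4): 0 [-], cum=0
Step 2: p0@ESC p1@(3,3) p2@(2,2) -> at (3,4): 0 [-], cum=0
Step 3: p0@ESC p1@(3,4) p2@(3,2) -> at (3,4): 1 [p1], cum=1
Step 4: p0@ESC p1@ESC p2@(3,3) -> at (3,4): 0 [-], cum=1
Step 5: p0@ESC p1@ESC p2@(3,4) -> at (3,4): 1 [p2], cum=2
Step 6: p0@ESC p1@ESC p2@ESC -> at (3,4): 0 [-], cum=2
Total visits = 2

Answer: 2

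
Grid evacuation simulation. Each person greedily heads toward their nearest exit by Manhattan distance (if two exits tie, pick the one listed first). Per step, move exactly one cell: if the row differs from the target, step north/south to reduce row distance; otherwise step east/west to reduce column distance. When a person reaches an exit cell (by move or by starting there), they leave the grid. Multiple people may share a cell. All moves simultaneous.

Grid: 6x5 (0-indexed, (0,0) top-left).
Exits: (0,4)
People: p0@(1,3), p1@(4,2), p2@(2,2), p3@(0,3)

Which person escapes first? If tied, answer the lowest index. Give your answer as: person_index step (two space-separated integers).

Answer: 3 1

Derivation:
Step 1: p0:(1,3)->(0,3) | p1:(4,2)->(3,2) | p2:(2,2)->(1,2) | p3:(0,3)->(0,4)->EXIT
Step 2: p0:(0,3)->(0,4)->EXIT | p1:(3,2)->(2,2) | p2:(1,2)->(0,2) | p3:escaped
Step 3: p0:escaped | p1:(2,2)->(1,2) | p2:(0,2)->(0,3) | p3:escaped
Step 4: p0:escaped | p1:(1,2)->(0,2) | p2:(0,3)->(0,4)->EXIT | p3:escaped
Step 5: p0:escaped | p1:(0,2)->(0,3) | p2:escaped | p3:escaped
Step 6: p0:escaped | p1:(0,3)->(0,4)->EXIT | p2:escaped | p3:escaped
Exit steps: [2, 6, 4, 1]
First to escape: p3 at step 1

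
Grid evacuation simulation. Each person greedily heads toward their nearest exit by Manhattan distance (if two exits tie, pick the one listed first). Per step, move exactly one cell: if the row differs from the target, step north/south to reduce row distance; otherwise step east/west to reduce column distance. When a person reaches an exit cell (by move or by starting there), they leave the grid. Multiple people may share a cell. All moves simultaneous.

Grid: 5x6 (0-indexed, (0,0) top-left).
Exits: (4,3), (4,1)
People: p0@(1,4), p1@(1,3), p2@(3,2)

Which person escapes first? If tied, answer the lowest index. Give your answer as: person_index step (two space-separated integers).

Answer: 2 2

Derivation:
Step 1: p0:(1,4)->(2,4) | p1:(1,3)->(2,3) | p2:(3,2)->(4,2)
Step 2: p0:(2,4)->(3,4) | p1:(2,3)->(3,3) | p2:(4,2)->(4,3)->EXIT
Step 3: p0:(3,4)->(4,4) | p1:(3,3)->(4,3)->EXIT | p2:escaped
Step 4: p0:(4,4)->(4,3)->EXIT | p1:escaped | p2:escaped
Exit steps: [4, 3, 2]
First to escape: p2 at step 2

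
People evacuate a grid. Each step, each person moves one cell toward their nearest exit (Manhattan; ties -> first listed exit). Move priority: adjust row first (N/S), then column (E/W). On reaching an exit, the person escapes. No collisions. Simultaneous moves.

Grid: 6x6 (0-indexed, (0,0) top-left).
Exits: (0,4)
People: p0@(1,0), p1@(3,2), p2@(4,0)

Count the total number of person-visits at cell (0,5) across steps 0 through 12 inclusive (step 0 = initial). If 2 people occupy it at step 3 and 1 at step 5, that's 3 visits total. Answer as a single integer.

Step 0: p0@(1,0) p1@(3,2) p2@(4,0) -> at (0,5): 0 [-], cum=0
Step 1: p0@(0,0) p1@(2,2) p2@(3,0) -> at (0,5): 0 [-], cum=0
Step 2: p0@(0,1) p1@(1,2) p2@(2,0) -> at (0,5): 0 [-], cum=0
Step 3: p0@(0,2) p1@(0,2) p2@(1,0) -> at (0,5): 0 [-], cum=0
Step 4: p0@(0,3) p1@(0,3) p2@(0,0) -> at (0,5): 0 [-], cum=0
Step 5: p0@ESC p1@ESC p2@(0,1) -> at (0,5): 0 [-], cum=0
Step 6: p0@ESC p1@ESC p2@(0,2) -> at (0,5): 0 [-], cum=0
Step 7: p0@ESC p1@ESC p2@(0,3) -> at (0,5): 0 [-], cum=0
Step 8: p0@ESC p1@ESC p2@ESC -> at (0,5): 0 [-], cum=0
Total visits = 0

Answer: 0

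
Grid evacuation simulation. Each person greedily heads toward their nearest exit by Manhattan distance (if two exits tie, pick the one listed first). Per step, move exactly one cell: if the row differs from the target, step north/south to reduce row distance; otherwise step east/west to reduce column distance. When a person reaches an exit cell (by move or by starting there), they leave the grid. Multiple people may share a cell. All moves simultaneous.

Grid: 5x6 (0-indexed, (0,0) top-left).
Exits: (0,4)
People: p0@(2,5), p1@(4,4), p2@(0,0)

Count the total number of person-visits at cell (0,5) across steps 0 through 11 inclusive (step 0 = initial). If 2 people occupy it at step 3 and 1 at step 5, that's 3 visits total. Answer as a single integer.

Answer: 1

Derivation:
Step 0: p0@(2,5) p1@(4,4) p2@(0,0) -> at (0,5): 0 [-], cum=0
Step 1: p0@(1,5) p1@(3,4) p2@(0,1) -> at (0,5): 0 [-], cum=0
Step 2: p0@(0,5) p1@(2,4) p2@(0,2) -> at (0,5): 1 [p0], cum=1
Step 3: p0@ESC p1@(1,4) p2@(0,3) -> at (0,5): 0 [-], cum=1
Step 4: p0@ESC p1@ESC p2@ESC -> at (0,5): 0 [-], cum=1
Total visits = 1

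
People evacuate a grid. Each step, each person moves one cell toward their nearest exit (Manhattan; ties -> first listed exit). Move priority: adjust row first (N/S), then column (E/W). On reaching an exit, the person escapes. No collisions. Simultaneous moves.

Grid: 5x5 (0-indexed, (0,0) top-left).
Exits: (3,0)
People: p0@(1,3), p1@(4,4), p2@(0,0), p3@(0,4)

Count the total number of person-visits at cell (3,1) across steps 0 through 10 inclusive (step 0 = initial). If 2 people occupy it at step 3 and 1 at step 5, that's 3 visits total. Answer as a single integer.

Step 0: p0@(1,3) p1@(4,4) p2@(0,0) p3@(0,4) -> at (3,1): 0 [-], cum=0
Step 1: p0@(2,3) p1@(3,4) p2@(1,0) p3@(1,4) -> at (3,1): 0 [-], cum=0
Step 2: p0@(3,3) p1@(3,3) p2@(2,0) p3@(2,4) -> at (3,1): 0 [-], cum=0
Step 3: p0@(3,2) p1@(3,2) p2@ESC p3@(3,4) -> at (3,1): 0 [-], cum=0
Step 4: p0@(3,1) p1@(3,1) p2@ESC p3@(3,3) -> at (3,1): 2 [p0,p1], cum=2
Step 5: p0@ESC p1@ESC p2@ESC p3@(3,2) -> at (3,1): 0 [-], cum=2
Step 6: p0@ESC p1@ESC p2@ESC p3@(3,1) -> at (3,1): 1 [p3], cum=3
Step 7: p0@ESC p1@ESC p2@ESC p3@ESC -> at (3,1): 0 [-], cum=3
Total visits = 3

Answer: 3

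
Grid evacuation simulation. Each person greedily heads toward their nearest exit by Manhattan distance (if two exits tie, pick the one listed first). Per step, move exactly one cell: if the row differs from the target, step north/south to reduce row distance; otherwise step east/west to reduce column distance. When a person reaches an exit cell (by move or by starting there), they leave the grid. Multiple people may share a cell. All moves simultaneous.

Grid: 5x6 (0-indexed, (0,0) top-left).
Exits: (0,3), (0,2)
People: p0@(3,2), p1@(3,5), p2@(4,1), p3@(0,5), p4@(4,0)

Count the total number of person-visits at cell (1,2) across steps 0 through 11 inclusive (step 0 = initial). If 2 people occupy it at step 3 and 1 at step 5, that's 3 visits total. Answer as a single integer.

Step 0: p0@(3,2) p1@(3,5) p2@(4,1) p3@(0,5) p4@(4,0) -> at (1,2): 0 [-], cum=0
Step 1: p0@(2,2) p1@(2,5) p2@(3,1) p3@(0,4) p4@(3,0) -> at (1,2): 0 [-], cum=0
Step 2: p0@(1,2) p1@(1,5) p2@(2,1) p3@ESC p4@(2,0) -> at (1,2): 1 [p0], cum=1
Step 3: p0@ESC p1@(0,5) p2@(1,1) p3@ESC p4@(1,0) -> at (1,2): 0 [-], cum=1
Step 4: p0@ESC p1@(0,4) p2@(0,1) p3@ESC p4@(0,0) -> at (1,2): 0 [-], cum=1
Step 5: p0@ESC p1@ESC p2@ESC p3@ESC p4@(0,1) -> at (1,2): 0 [-], cum=1
Step 6: p0@ESC p1@ESC p2@ESC p3@ESC p4@ESC -> at (1,2): 0 [-], cum=1
Total visits = 1

Answer: 1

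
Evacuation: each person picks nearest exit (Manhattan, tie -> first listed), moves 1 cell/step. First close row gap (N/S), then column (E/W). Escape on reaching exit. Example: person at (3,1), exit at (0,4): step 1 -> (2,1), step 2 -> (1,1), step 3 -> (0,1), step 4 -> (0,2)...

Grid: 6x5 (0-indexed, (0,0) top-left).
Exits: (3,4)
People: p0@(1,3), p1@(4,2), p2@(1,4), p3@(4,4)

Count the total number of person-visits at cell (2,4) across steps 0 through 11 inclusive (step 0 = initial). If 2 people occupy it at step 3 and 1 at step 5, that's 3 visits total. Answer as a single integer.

Answer: 1

Derivation:
Step 0: p0@(1,3) p1@(4,2) p2@(1,4) p3@(4,4) -> at (2,4): 0 [-], cum=0
Step 1: p0@(2,3) p1@(3,2) p2@(2,4) p3@ESC -> at (2,4): 1 [p2], cum=1
Step 2: p0@(3,3) p1@(3,3) p2@ESC p3@ESC -> at (2,4): 0 [-], cum=1
Step 3: p0@ESC p1@ESC p2@ESC p3@ESC -> at (2,4): 0 [-], cum=1
Total visits = 1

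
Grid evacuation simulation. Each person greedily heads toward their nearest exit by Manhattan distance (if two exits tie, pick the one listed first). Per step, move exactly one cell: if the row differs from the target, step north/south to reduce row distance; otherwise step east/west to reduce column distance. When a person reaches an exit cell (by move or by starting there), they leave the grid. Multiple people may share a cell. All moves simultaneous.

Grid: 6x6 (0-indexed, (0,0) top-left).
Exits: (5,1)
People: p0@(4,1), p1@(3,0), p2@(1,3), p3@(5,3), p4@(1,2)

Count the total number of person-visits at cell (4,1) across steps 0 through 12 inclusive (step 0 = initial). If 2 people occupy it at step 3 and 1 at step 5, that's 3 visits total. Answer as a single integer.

Step 0: p0@(4,1) p1@(3,0) p2@(1,3) p3@(5,3) p4@(1,2) -> at (4,1): 1 [p0], cum=1
Step 1: p0@ESC p1@(4,0) p2@(2,3) p3@(5,2) p4@(2,2) -> at (4,1): 0 [-], cum=1
Step 2: p0@ESC p1@(5,0) p2@(3,3) p3@ESC p4@(3,2) -> at (4,1): 0 [-], cum=1
Step 3: p0@ESC p1@ESC p2@(4,3) p3@ESC p4@(4,2) -> at (4,1): 0 [-], cum=1
Step 4: p0@ESC p1@ESC p2@(5,3) p3@ESC p4@(5,2) -> at (4,1): 0 [-], cum=1
Step 5: p0@ESC p1@ESC p2@(5,2) p3@ESC p4@ESC -> at (4,1): 0 [-], cum=1
Step 6: p0@ESC p1@ESC p2@ESC p3@ESC p4@ESC -> at (4,1): 0 [-], cum=1
Total visits = 1

Answer: 1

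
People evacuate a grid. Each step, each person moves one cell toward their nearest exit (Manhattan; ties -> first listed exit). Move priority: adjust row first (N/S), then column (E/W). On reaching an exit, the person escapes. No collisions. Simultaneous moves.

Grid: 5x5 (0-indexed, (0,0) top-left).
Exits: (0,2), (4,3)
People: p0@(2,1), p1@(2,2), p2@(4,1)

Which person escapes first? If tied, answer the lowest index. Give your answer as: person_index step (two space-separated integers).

Step 1: p0:(2,1)->(1,1) | p1:(2,2)->(1,2) | p2:(4,1)->(4,2)
Step 2: p0:(1,1)->(0,1) | p1:(1,2)->(0,2)->EXIT | p2:(4,2)->(4,3)->EXIT
Step 3: p0:(0,1)->(0,2)->EXIT | p1:escaped | p2:escaped
Exit steps: [3, 2, 2]
First to escape: p1 at step 2

Answer: 1 2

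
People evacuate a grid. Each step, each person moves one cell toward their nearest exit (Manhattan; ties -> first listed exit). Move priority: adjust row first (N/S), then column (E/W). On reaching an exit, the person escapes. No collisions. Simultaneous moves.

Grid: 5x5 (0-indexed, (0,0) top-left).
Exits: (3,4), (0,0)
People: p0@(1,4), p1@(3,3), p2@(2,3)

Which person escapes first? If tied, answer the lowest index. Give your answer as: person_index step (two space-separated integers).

Step 1: p0:(1,4)->(2,4) | p1:(3,3)->(3,4)->EXIT | p2:(2,3)->(3,3)
Step 2: p0:(2,4)->(3,4)->EXIT | p1:escaped | p2:(3,3)->(3,4)->EXIT
Exit steps: [2, 1, 2]
First to escape: p1 at step 1

Answer: 1 1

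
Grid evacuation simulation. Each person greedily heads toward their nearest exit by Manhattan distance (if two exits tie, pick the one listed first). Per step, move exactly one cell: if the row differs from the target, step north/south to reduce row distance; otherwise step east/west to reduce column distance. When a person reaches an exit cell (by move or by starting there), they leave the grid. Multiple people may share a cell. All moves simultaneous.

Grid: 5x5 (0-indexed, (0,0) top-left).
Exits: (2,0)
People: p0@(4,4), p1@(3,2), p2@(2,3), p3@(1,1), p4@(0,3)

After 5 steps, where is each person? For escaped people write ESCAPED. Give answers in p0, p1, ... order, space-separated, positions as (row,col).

Step 1: p0:(4,4)->(3,4) | p1:(3,2)->(2,2) | p2:(2,3)->(2,2) | p3:(1,1)->(2,1) | p4:(0,3)->(1,3)
Step 2: p0:(3,4)->(2,4) | p1:(2,2)->(2,1) | p2:(2,2)->(2,1) | p3:(2,1)->(2,0)->EXIT | p4:(1,3)->(2,3)
Step 3: p0:(2,4)->(2,3) | p1:(2,1)->(2,0)->EXIT | p2:(2,1)->(2,0)->EXIT | p3:escaped | p4:(2,3)->(2,2)
Step 4: p0:(2,3)->(2,2) | p1:escaped | p2:escaped | p3:escaped | p4:(2,2)->(2,1)
Step 5: p0:(2,2)->(2,1) | p1:escaped | p2:escaped | p3:escaped | p4:(2,1)->(2,0)->EXIT

(2,1) ESCAPED ESCAPED ESCAPED ESCAPED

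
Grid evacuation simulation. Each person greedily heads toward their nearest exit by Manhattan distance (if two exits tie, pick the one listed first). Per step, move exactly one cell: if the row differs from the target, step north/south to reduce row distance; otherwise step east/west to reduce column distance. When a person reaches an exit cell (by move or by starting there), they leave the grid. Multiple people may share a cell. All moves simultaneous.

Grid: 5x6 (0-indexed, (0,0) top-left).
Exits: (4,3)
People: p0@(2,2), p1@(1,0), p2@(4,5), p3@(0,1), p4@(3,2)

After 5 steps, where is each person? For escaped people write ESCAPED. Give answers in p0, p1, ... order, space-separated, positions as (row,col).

Step 1: p0:(2,2)->(3,2) | p1:(1,0)->(2,0) | p2:(4,5)->(4,4) | p3:(0,1)->(1,1) | p4:(3,2)->(4,2)
Step 2: p0:(3,2)->(4,2) | p1:(2,0)->(3,0) | p2:(4,4)->(4,3)->EXIT | p3:(1,1)->(2,1) | p4:(4,2)->(4,3)->EXIT
Step 3: p0:(4,2)->(4,3)->EXIT | p1:(3,0)->(4,0) | p2:escaped | p3:(2,1)->(3,1) | p4:escaped
Step 4: p0:escaped | p1:(4,0)->(4,1) | p2:escaped | p3:(3,1)->(4,1) | p4:escaped
Step 5: p0:escaped | p1:(4,1)->(4,2) | p2:escaped | p3:(4,1)->(4,2) | p4:escaped

ESCAPED (4,2) ESCAPED (4,2) ESCAPED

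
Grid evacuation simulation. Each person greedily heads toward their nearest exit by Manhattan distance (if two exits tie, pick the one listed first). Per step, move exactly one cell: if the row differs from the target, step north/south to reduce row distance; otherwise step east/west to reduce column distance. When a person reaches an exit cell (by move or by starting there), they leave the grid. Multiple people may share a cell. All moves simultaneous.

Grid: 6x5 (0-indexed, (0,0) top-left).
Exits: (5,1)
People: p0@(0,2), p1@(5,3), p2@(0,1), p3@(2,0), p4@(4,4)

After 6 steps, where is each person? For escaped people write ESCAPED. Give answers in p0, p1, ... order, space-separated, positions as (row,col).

Step 1: p0:(0,2)->(1,2) | p1:(5,3)->(5,2) | p2:(0,1)->(1,1) | p3:(2,0)->(3,0) | p4:(4,4)->(5,4)
Step 2: p0:(1,2)->(2,2) | p1:(5,2)->(5,1)->EXIT | p2:(1,1)->(2,1) | p3:(3,0)->(4,0) | p4:(5,4)->(5,3)
Step 3: p0:(2,2)->(3,2) | p1:escaped | p2:(2,1)->(3,1) | p3:(4,0)->(5,0) | p4:(5,3)->(5,2)
Step 4: p0:(3,2)->(4,2) | p1:escaped | p2:(3,1)->(4,1) | p3:(5,0)->(5,1)->EXIT | p4:(5,2)->(5,1)->EXIT
Step 5: p0:(4,2)->(5,2) | p1:escaped | p2:(4,1)->(5,1)->EXIT | p3:escaped | p4:escaped
Step 6: p0:(5,2)->(5,1)->EXIT | p1:escaped | p2:escaped | p3:escaped | p4:escaped

ESCAPED ESCAPED ESCAPED ESCAPED ESCAPED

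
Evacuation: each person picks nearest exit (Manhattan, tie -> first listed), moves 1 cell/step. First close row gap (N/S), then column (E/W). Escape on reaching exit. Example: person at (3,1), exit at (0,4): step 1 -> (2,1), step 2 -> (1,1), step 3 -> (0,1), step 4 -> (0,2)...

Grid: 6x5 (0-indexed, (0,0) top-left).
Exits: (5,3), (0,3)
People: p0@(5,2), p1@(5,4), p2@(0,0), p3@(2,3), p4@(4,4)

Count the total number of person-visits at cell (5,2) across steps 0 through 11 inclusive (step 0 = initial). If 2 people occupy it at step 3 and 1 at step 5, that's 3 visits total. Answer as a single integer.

Answer: 1

Derivation:
Step 0: p0@(5,2) p1@(5,4) p2@(0,0) p3@(2,3) p4@(4,4) -> at (5,2): 1 [p0], cum=1
Step 1: p0@ESC p1@ESC p2@(0,1) p3@(1,3) p4@(5,4) -> at (5,2): 0 [-], cum=1
Step 2: p0@ESC p1@ESC p2@(0,2) p3@ESC p4@ESC -> at (5,2): 0 [-], cum=1
Step 3: p0@ESC p1@ESC p2@ESC p3@ESC p4@ESC -> at (5,2): 0 [-], cum=1
Total visits = 1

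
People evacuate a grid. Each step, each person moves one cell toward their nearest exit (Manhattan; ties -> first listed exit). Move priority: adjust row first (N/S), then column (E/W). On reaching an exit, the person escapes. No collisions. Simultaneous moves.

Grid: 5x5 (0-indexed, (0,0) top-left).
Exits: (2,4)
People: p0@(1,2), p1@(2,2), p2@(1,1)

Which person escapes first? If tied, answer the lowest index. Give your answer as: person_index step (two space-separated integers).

Answer: 1 2

Derivation:
Step 1: p0:(1,2)->(2,2) | p1:(2,2)->(2,3) | p2:(1,1)->(2,1)
Step 2: p0:(2,2)->(2,3) | p1:(2,3)->(2,4)->EXIT | p2:(2,1)->(2,2)
Step 3: p0:(2,3)->(2,4)->EXIT | p1:escaped | p2:(2,2)->(2,3)
Step 4: p0:escaped | p1:escaped | p2:(2,3)->(2,4)->EXIT
Exit steps: [3, 2, 4]
First to escape: p1 at step 2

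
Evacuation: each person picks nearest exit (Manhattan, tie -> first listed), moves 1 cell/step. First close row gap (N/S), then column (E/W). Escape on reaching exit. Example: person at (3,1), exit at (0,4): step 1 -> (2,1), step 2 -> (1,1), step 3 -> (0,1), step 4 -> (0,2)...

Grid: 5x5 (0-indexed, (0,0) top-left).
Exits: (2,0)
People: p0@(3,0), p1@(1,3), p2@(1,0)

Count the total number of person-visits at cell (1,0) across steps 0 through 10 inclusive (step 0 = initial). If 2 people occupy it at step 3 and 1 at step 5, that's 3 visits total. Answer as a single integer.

Answer: 1

Derivation:
Step 0: p0@(3,0) p1@(1,3) p2@(1,0) -> at (1,0): 1 [p2], cum=1
Step 1: p0@ESC p1@(2,3) p2@ESC -> at (1,0): 0 [-], cum=1
Step 2: p0@ESC p1@(2,2) p2@ESC -> at (1,0): 0 [-], cum=1
Step 3: p0@ESC p1@(2,1) p2@ESC -> at (1,0): 0 [-], cum=1
Step 4: p0@ESC p1@ESC p2@ESC -> at (1,0): 0 [-], cum=1
Total visits = 1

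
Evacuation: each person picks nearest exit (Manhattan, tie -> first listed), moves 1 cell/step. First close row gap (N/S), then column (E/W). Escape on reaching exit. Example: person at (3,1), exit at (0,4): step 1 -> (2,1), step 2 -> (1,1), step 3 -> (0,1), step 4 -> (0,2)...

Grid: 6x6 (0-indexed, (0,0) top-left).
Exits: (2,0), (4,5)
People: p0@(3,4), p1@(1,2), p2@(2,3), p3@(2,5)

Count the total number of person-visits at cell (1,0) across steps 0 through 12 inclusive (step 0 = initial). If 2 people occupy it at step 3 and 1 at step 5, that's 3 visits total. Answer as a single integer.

Answer: 0

Derivation:
Step 0: p0@(3,4) p1@(1,2) p2@(2,3) p3@(2,5) -> at (1,0): 0 [-], cum=0
Step 1: p0@(4,4) p1@(2,2) p2@(2,2) p3@(3,5) -> at (1,0): 0 [-], cum=0
Step 2: p0@ESC p1@(2,1) p2@(2,1) p3@ESC -> at (1,0): 0 [-], cum=0
Step 3: p0@ESC p1@ESC p2@ESC p3@ESC -> at (1,0): 0 [-], cum=0
Total visits = 0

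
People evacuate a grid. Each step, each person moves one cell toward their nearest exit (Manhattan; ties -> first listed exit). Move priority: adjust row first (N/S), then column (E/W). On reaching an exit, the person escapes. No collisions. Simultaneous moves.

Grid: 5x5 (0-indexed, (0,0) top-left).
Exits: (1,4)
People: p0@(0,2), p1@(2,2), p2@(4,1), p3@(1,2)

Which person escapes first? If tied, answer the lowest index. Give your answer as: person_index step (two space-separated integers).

Step 1: p0:(0,2)->(1,2) | p1:(2,2)->(1,2) | p2:(4,1)->(3,1) | p3:(1,2)->(1,3)
Step 2: p0:(1,2)->(1,3) | p1:(1,2)->(1,3) | p2:(3,1)->(2,1) | p3:(1,3)->(1,4)->EXIT
Step 3: p0:(1,3)->(1,4)->EXIT | p1:(1,3)->(1,4)->EXIT | p2:(2,1)->(1,1) | p3:escaped
Step 4: p0:escaped | p1:escaped | p2:(1,1)->(1,2) | p3:escaped
Step 5: p0:escaped | p1:escaped | p2:(1,2)->(1,3) | p3:escaped
Step 6: p0:escaped | p1:escaped | p2:(1,3)->(1,4)->EXIT | p3:escaped
Exit steps: [3, 3, 6, 2]
First to escape: p3 at step 2

Answer: 3 2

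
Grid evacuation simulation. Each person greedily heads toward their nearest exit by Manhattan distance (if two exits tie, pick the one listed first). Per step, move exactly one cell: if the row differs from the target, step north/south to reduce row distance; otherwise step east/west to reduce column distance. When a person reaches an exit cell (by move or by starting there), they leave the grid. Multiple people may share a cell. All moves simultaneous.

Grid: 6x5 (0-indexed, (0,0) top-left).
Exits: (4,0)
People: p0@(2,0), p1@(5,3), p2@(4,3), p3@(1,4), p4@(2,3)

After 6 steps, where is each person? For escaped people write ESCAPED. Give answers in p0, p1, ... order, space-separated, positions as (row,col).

Step 1: p0:(2,0)->(3,0) | p1:(5,3)->(4,3) | p2:(4,3)->(4,2) | p3:(1,4)->(2,4) | p4:(2,3)->(3,3)
Step 2: p0:(3,0)->(4,0)->EXIT | p1:(4,3)->(4,2) | p2:(4,2)->(4,1) | p3:(2,4)->(3,4) | p4:(3,3)->(4,3)
Step 3: p0:escaped | p1:(4,2)->(4,1) | p2:(4,1)->(4,0)->EXIT | p3:(3,4)->(4,4) | p4:(4,3)->(4,2)
Step 4: p0:escaped | p1:(4,1)->(4,0)->EXIT | p2:escaped | p3:(4,4)->(4,3) | p4:(4,2)->(4,1)
Step 5: p0:escaped | p1:escaped | p2:escaped | p3:(4,3)->(4,2) | p4:(4,1)->(4,0)->EXIT
Step 6: p0:escaped | p1:escaped | p2:escaped | p3:(4,2)->(4,1) | p4:escaped

ESCAPED ESCAPED ESCAPED (4,1) ESCAPED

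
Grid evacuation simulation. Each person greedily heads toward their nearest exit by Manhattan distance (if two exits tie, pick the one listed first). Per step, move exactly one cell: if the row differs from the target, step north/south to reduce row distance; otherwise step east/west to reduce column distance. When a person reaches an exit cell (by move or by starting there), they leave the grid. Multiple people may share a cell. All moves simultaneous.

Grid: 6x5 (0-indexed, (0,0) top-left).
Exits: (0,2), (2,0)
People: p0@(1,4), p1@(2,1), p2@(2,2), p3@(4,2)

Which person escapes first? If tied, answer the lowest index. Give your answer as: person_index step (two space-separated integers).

Step 1: p0:(1,4)->(0,4) | p1:(2,1)->(2,0)->EXIT | p2:(2,2)->(1,2) | p3:(4,2)->(3,2)
Step 2: p0:(0,4)->(0,3) | p1:escaped | p2:(1,2)->(0,2)->EXIT | p3:(3,2)->(2,2)
Step 3: p0:(0,3)->(0,2)->EXIT | p1:escaped | p2:escaped | p3:(2,2)->(1,2)
Step 4: p0:escaped | p1:escaped | p2:escaped | p3:(1,2)->(0,2)->EXIT
Exit steps: [3, 1, 2, 4]
First to escape: p1 at step 1

Answer: 1 1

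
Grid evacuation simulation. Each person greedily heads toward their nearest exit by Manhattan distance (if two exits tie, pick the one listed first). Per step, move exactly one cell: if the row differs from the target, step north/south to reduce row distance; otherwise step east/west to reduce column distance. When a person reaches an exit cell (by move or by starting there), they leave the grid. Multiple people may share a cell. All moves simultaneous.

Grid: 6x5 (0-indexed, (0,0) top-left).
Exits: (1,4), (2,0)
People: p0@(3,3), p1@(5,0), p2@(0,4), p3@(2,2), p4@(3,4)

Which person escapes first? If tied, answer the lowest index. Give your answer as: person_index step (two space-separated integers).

Step 1: p0:(3,3)->(2,3) | p1:(5,0)->(4,0) | p2:(0,4)->(1,4)->EXIT | p3:(2,2)->(2,1) | p4:(3,4)->(2,4)
Step 2: p0:(2,3)->(1,3) | p1:(4,0)->(3,0) | p2:escaped | p3:(2,1)->(2,0)->EXIT | p4:(2,4)->(1,4)->EXIT
Step 3: p0:(1,3)->(1,4)->EXIT | p1:(3,0)->(2,0)->EXIT | p2:escaped | p3:escaped | p4:escaped
Exit steps: [3, 3, 1, 2, 2]
First to escape: p2 at step 1

Answer: 2 1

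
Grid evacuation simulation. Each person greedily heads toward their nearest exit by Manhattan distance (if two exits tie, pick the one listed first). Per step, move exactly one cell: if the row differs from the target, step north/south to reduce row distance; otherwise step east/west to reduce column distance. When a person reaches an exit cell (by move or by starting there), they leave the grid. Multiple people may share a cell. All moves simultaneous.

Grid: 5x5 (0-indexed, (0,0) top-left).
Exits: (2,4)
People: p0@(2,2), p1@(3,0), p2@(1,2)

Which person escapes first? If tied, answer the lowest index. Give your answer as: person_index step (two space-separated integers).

Answer: 0 2

Derivation:
Step 1: p0:(2,2)->(2,3) | p1:(3,0)->(2,0) | p2:(1,2)->(2,2)
Step 2: p0:(2,3)->(2,4)->EXIT | p1:(2,0)->(2,1) | p2:(2,2)->(2,3)
Step 3: p0:escaped | p1:(2,1)->(2,2) | p2:(2,3)->(2,4)->EXIT
Step 4: p0:escaped | p1:(2,2)->(2,3) | p2:escaped
Step 5: p0:escaped | p1:(2,3)->(2,4)->EXIT | p2:escaped
Exit steps: [2, 5, 3]
First to escape: p0 at step 2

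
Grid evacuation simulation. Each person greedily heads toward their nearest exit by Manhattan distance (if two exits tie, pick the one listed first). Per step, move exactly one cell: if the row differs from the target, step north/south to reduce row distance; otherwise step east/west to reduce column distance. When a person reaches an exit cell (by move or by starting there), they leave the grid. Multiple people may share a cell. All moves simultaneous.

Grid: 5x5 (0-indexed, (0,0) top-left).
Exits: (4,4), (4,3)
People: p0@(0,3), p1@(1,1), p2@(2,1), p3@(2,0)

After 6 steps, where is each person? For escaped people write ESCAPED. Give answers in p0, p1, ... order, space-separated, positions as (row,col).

Step 1: p0:(0,3)->(1,3) | p1:(1,1)->(2,1) | p2:(2,1)->(3,1) | p3:(2,0)->(3,0)
Step 2: p0:(1,3)->(2,3) | p1:(2,1)->(3,1) | p2:(3,1)->(4,1) | p3:(3,0)->(4,0)
Step 3: p0:(2,3)->(3,3) | p1:(3,1)->(4,1) | p2:(4,1)->(4,2) | p3:(4,0)->(4,1)
Step 4: p0:(3,3)->(4,3)->EXIT | p1:(4,1)->(4,2) | p2:(4,2)->(4,3)->EXIT | p3:(4,1)->(4,2)
Step 5: p0:escaped | p1:(4,2)->(4,3)->EXIT | p2:escaped | p3:(4,2)->(4,3)->EXIT

ESCAPED ESCAPED ESCAPED ESCAPED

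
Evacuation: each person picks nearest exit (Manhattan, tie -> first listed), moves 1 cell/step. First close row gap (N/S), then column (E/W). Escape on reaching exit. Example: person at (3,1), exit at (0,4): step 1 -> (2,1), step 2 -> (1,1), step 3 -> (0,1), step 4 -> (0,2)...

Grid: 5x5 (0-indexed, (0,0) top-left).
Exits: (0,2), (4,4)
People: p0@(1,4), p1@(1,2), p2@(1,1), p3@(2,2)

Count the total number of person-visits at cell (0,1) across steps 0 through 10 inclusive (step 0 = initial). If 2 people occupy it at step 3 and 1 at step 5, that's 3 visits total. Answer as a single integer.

Answer: 1

Derivation:
Step 0: p0@(1,4) p1@(1,2) p2@(1,1) p3@(2,2) -> at (0,1): 0 [-], cum=0
Step 1: p0@(0,4) p1@ESC p2@(0,1) p3@(1,2) -> at (0,1): 1 [p2], cum=1
Step 2: p0@(0,3) p1@ESC p2@ESC p3@ESC -> at (0,1): 0 [-], cum=1
Step 3: p0@ESC p1@ESC p2@ESC p3@ESC -> at (0,1): 0 [-], cum=1
Total visits = 1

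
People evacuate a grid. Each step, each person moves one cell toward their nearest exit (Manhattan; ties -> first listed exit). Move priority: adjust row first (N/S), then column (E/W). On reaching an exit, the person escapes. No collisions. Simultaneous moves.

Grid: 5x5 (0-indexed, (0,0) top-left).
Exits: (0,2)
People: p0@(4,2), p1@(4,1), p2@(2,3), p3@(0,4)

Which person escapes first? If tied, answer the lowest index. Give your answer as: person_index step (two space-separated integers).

Answer: 3 2

Derivation:
Step 1: p0:(4,2)->(3,2) | p1:(4,1)->(3,1) | p2:(2,3)->(1,3) | p3:(0,4)->(0,3)
Step 2: p0:(3,2)->(2,2) | p1:(3,1)->(2,1) | p2:(1,3)->(0,3) | p3:(0,3)->(0,2)->EXIT
Step 3: p0:(2,2)->(1,2) | p1:(2,1)->(1,1) | p2:(0,3)->(0,2)->EXIT | p3:escaped
Step 4: p0:(1,2)->(0,2)->EXIT | p1:(1,1)->(0,1) | p2:escaped | p3:escaped
Step 5: p0:escaped | p1:(0,1)->(0,2)->EXIT | p2:escaped | p3:escaped
Exit steps: [4, 5, 3, 2]
First to escape: p3 at step 2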